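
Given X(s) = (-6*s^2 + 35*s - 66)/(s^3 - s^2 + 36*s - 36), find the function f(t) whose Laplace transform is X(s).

f(t) = -exp(t) + 5*sin(6*t) - 5*cos(6*t)

Factor the denominator: s^3 - s^2 + 36*s - 36 = (s - 1)*(s^2 + 36).
Partial fraction decomposition gives [-1/(s - 1)] + [-5*s/(s^2 + 36)] + [30/(s^2 + 36)].
Invert each term: -1/(s - 1) ↔ -e^(t); -5·s/(s^2 + 36) ↔ -5cos(6t); 5·6/(s^2 + 36) ↔ 5sin(6t).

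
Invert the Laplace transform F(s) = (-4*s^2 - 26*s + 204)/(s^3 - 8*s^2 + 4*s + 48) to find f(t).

Factor the denominator: s^3 - 8*s^2 + 4*s + 48 = (s - 6)*(s - 4)*(s + 2).
Partial fraction decomposition gives [5/(s + 2)] + [-3/(s - 4)] + [-6/(s - 6)].
Invert each term: 5/(s + 2) ↔ 5e^(-2t); -3/(s - 4) ↔ -3e^(4t); -6/(s - 6) ↔ -6e^(6t).

f(t) = -6*exp(6*t) - 3*exp(4*t) + 5*exp(-2*t)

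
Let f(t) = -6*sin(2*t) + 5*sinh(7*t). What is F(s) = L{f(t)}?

The transform is linear, so treat each term independently.
(5)·[L{sinh(7t)} = 7/(s^2 - 49)]; (-6)·[L{sin(2t)} = 2/(s^2 + 4)].

F(s) = -12/(s^2 + 4) + 35/(s^2 - 49)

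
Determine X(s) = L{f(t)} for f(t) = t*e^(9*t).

X(s) = (s - 9)^(-2)

L{e^(9t)} = 1/(s - 9).
Then apply L{t·g(t)} = -d/ds[G(s)] with G(s) = 1/(s - 9):
differentiating 1 time and applying the sign gives (s - 9)^(-2).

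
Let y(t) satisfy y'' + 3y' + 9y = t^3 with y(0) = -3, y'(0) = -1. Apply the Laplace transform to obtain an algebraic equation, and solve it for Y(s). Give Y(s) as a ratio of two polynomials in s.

Transform both sides with L{·}.
Using L{y''} = s^2 Y - s·y(0) - y'(0) and L{y'} = sY - y(0), with y(0) = -3, y'(0) = -1, the left side becomes (s^2 + 3*s + 9)Y - (-3*s - 10).
The right side is L{t^3} = 6/s^4.
So (s^2 + 3*s + 9)Y = 6/s^4 + (-3*s - 10).
Isolate Y and clear denominators.

Y(s) = (-3*s^5 - 10*s^4 + 6)/(s^6 + 3*s^5 + 9*s^4)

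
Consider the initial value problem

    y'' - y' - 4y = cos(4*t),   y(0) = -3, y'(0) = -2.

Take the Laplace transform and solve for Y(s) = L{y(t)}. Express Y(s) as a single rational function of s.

Y(s) = (-3*s^3 + s^2 - 47*s + 16)/(s^4 - s^3 + 12*s^2 - 16*s - 64)

Laplace-transform each side.
Using L{y''} = s^2 Y - s·y(0) - y'(0) and L{y'} = sY - y(0), with y(0) = -3, y'(0) = -2, the left side becomes (s^2 - s - 4)Y - (-3*s + 1).
The right side is L{cos(4*t)} = s/(s^2 + 16).
So (s^2 - s - 4)Y = s/(s^2 + 16) + (-3*s + 1).
Solve for Y(s) and write it as one ratio of polynomials.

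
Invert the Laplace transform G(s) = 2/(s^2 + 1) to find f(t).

Since L{sin(t)} = 1/(s^2 + 1), the inverse is sin(t), scaled by 2.

f(t) = 2*sin(t)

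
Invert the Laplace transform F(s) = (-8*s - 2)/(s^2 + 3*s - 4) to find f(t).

f(t) = -2*exp(t) - 6*exp(-4*t)

Factor the denominator: s^2 + 3*s - 4 = (s - 1)*(s + 4).
Partial fraction decomposition gives [-6/(s + 4)] + [-2/(s - 1)].
Invert each term: -6/(s + 4) ↔ -6e^(-4t); -2/(s - 1) ↔ -2e^(t).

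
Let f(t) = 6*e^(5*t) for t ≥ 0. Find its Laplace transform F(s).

L{6} = 6/s.
By the first shifting theorem, multiplying by e^(5t) replaces s with s - 5.

F(s) = 6/(s - 5)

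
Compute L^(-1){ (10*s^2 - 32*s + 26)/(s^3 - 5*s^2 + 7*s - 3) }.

Factor the denominator: s^3 - 5*s^2 + 7*s - 3 = (s - 3)*(s - 1)^2.
Partial fraction decomposition gives [5/(s - 1)] + [-2/(s - 1)^2] + [5/(s - 3)].
Invert each term: 5/(s - 1) ↔ 5e^(t); -2/(s - 1)^2 ↔ -2t·e^(t); 5/(s - 3) ↔ 5e^(3t).

-2*t*exp(t) + 5*exp(3*t) + 5*exp(t)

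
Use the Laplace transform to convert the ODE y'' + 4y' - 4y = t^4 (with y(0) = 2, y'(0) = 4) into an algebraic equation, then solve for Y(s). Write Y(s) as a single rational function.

Apply the Laplace transform to the equation.
The derivative rules (L{y''} = s^2 Y - s·y(0) - y'(0) and L{y'} = sY - y(0), with y(0) = 2, y'(0) = 4) turn the left side into (s^2 + 4*s - 4)Y - (2*s + 12).
The right side is L{t^4} = 24/s^5.
So (s^2 + 4*s - 4)Y = 24/s^5 + (2*s + 12).
Divide through and combine into a single rational function.

Y(s) = (2*s^6 + 12*s^5 + 24)/(s^7 + 4*s^6 - 4*s^5)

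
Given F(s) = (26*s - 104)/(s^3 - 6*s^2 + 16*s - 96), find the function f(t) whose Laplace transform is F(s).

Factor the denominator: s^3 - 6*s^2 + 16*s - 96 = (s - 6)*(s^2 + 16).
Partial fraction decomposition gives [1/(s - 6)] + [-s/(s^2 + 16)] + [20/(s^2 + 16)].
Invert each term: 1/(s - 6) ↔ e^(6t); -1·s/(s^2 + 16) ↔ -cos(4t); 5·4/(s^2 + 16) ↔ 5sin(4t).

f(t) = exp(6*t) + 5*sin(4*t) - cos(4*t)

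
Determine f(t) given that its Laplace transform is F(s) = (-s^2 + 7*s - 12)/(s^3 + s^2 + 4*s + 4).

f(t) = 2*sin(2*t) + 3*cos(2*t) - 4*exp(-t)

Factor the denominator: s^3 + s^2 + 4*s + 4 = (s + 1)*(s^2 + 4).
Partial fraction decomposition gives [-4/(s + 1)] + [3*s/(s^2 + 4)] + [4/(s^2 + 4)].
Invert each term: -4/(s + 1) ↔ -4e^(-t); 3·s/(s^2 + 4) ↔ 3cos(2t); 2·2/(s^2 + 4) ↔ 2sin(2t).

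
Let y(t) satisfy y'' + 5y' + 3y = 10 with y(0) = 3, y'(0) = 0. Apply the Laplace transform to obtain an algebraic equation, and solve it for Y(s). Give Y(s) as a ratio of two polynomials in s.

Transform both sides with L{·}.
The derivative rules (L{y''} = s^2 Y - s·y(0) - y'(0) and L{y'} = sY - y(0), with y(0) = 3, y'(0) = 0) turn the left side into (s^2 + 5*s + 3)Y - (3*s + 15).
The right side is L{10} = 10/s.
So (s^2 + 5*s + 3)Y = 10/s + (3*s + 15).
Divide through and combine into a single rational function.

Y(s) = (3*s^2 + 15*s + 10)/(s^3 + 5*s^2 + 3*s)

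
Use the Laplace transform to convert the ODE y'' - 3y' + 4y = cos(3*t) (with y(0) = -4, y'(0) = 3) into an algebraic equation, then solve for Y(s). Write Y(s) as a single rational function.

Laplace-transform each side.
Using L{y''} = s^2 Y - s·y(0) - y'(0) and L{y'} = sY - y(0), with y(0) = -4, y'(0) = 3, the left side becomes (s^2 - 3*s + 4)Y - (-4*s + 15).
The right side is L{cos(3*t)} = s/(s^2 + 9).
So (s^2 - 3*s + 4)Y = s/(s^2 + 9) + (-4*s + 15).
Divide through and combine into a single rational function.

Y(s) = (-4*s^3 + 15*s^2 - 35*s + 135)/(s^4 - 3*s^3 + 13*s^2 - 27*s + 36)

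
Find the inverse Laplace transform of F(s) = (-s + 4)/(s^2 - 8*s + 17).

-exp(4*t)*cos(t)

Rewrite the denominator: s^2 - 8*s + 17 = (s - 4)^2 + 1.
The form in (s - 4) signals a first-shifting-theorem factor e^(4t).
Since L{cos(t)} = s/(s^2 + 1), the inverse is e^(4*t)*cos(t), scaled by -1.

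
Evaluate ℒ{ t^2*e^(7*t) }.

2/(s - 7)^3

L{e^(7t)} = 1/(s - 7).
Then apply L{t^2·g(t)} = (-1)^2 d^2/ds^2[H(s)] with H(s) = 1/(s - 7):
differentiating 2 times and applying the sign gives 2/(s - 7)^3.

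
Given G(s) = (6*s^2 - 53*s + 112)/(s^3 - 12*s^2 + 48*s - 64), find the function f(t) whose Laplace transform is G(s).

f(t) = -2*t^2*exp(4*t) - 5*t*exp(4*t) + 6*exp(4*t)

Factor the denominator: s^3 - 12*s^2 + 48*s - 64 = (s - 4)^3.
Partial fraction decomposition gives [6/(s - 4)] + [-5/(s - 4)^2] + [-4/(s - 4)^3].
Invert each term: 6/(s - 4) ↔ 6e^(4t); -5/(s - 4)^2 ↔ -5t·e^(4t); -4/(s - 4)^3 ↔ (-2)t^2·e^(4t).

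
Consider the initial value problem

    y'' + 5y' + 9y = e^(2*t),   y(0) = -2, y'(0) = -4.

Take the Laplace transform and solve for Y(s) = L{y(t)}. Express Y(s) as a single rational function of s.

Y(s) = (-2*s^2 - 10*s + 29)/(s^3 + 3*s^2 - s - 18)

Apply the Laplace transform to the equation.
With L{y''} = s^2 Y - s·y(0) - y'(0) and L{y'} = sY - y(0), with y(0) = -2, y'(0) = -4: the LHS transforms to (s^2 + 5*s + 9)Y - (-2*s - 14).
The right side is L{e^(2*t)} = 1/(s - 2).
So (s^2 + 5*s + 9)Y = 1/(s - 2) + (-2*s - 14).
Divide through and combine into a single rational function.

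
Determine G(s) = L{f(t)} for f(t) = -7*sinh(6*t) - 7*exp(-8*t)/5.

By linearity of the Laplace transform, transform each term separately.
(-7)·[L{sinh(6t)} = 6/(s^2 - 36)]; (-7/5)·[L{e^(-8t)} = 1/(s + 8)].

G(s) = -42/(s^2 - 36) - 7/(5*(s + 8))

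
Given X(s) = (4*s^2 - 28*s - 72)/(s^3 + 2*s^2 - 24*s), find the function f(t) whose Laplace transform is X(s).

Factor the denominator: s^3 + 2*s^2 - 24*s = s*(s - 4)*(s + 6).
Partial fraction decomposition gives [4/(s + 6)] + [-3/(s - 4)] + [3/s].
Invert each term: 4/(s + 6) ↔ 4e^(-6t); -3/(s - 4) ↔ -3e^(4t); 3/(s - 0) ↔ 3e^(0t).

f(t) = -3*exp(4*t) + 3 + 4*exp(-6*t)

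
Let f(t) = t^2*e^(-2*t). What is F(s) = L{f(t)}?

F(s) = 2/(s + 2)^3

L{e^(-2t)} = 1/(s + 2).
Then apply L{t^2·g(t)} = (-1)^2 d^2/ds^2[G(s)] with G(s) = 1/(s + 2):
differentiating 2 times and applying the sign gives 2/(s + 2)^3.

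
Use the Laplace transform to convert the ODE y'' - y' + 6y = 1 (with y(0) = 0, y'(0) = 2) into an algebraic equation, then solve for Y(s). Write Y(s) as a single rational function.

Y(s) = (2*s + 1)/(s^3 - s^2 + 6*s)

Transform both sides with L{·}.
With L{y''} = s^2 Y - s·y(0) - y'(0) and L{y'} = sY - y(0), with y(0) = 0, y'(0) = 2: the LHS transforms to (s^2 - s + 6)Y - (2).
The right side is L{1} = 1/s.
So (s^2 - s + 6)Y = 1/s + (2).
Solve for Y(s) and write it as one ratio of polynomials.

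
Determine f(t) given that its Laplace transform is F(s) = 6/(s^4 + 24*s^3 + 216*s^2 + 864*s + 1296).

f(t) = t^3*exp(-6*t)

Rewrite the denominator: s^4 + 24*s^3 + 216*s^2 + 864*s + 1296 = (s + 6)^4.
The form in (s + 6) signals a first-shifting-theorem factor e^(-6t).
Since L{t^3} = 3!/s^4 = 6/s^4, the inverse is t^3*e^(-6*t).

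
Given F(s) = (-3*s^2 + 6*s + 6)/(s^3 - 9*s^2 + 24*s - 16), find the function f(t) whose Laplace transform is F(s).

f(t) = -6*t*exp(4*t) - 4*exp(4*t) + exp(t)

Factor the denominator: s^3 - 9*s^2 + 24*s - 16 = (s - 4)^2*(s - 1).
Partial fraction decomposition gives [-4/(s - 4)] + [-6/(s - 4)^2] + [1/(s - 1)].
Invert each term: -4/(s - 4) ↔ -4e^(4t); -6/(s - 4)^2 ↔ -6t·e^(4t); 1/(s - 1) ↔ e^(t).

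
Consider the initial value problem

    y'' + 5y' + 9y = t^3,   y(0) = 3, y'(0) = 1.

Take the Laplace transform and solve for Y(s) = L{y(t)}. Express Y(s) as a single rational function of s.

Y(s) = (3*s^5 + 16*s^4 + 6)/(s^6 + 5*s^5 + 9*s^4)

Take the Laplace transform of both sides.
Using L{y''} = s^2 Y - s·y(0) - y'(0) and L{y'} = sY - y(0), with y(0) = 3, y'(0) = 1, the left side becomes (s^2 + 5*s + 9)Y - (3*s + 16).
The right side is L{t^3} = 6/s^4.
So (s^2 + 5*s + 9)Y = 6/s^4 + (3*s + 16).
Isolate Y and clear denominators.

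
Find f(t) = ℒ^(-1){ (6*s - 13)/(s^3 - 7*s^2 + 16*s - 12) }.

Factor the denominator: s^3 - 7*s^2 + 16*s - 12 = (s - 3)*(s - 2)^2.
Partial fraction decomposition gives [-5/(s - 2)] + [(s - 2)^(-2)] + [5/(s - 3)].
Invert each term: -5/(s - 2) ↔ -5e^(2t); 1/(s - 2)^2 ↔ t·e^(2t); 5/(s - 3) ↔ 5e^(3t).

f(t) = t*exp(2*t) + 5*exp(3*t) - 5*exp(2*t)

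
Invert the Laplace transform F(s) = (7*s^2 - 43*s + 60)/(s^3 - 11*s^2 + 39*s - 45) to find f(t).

Factor the denominator: s^3 - 11*s^2 + 39*s - 45 = (s - 5)*(s - 3)^2.
Partial fraction decomposition gives [2/(s - 3)] + [3/(s - 3)^2] + [5/(s - 5)].
Invert each term: 2/(s - 3) ↔ 2e^(3t); 3/(s - 3)^2 ↔ 3t·e^(3t); 5/(s - 5) ↔ 5e^(5t).

f(t) = 3*t*exp(3*t) + 5*exp(5*t) + 2*exp(3*t)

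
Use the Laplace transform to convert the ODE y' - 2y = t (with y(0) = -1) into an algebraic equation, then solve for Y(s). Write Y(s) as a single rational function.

Y(s) = (-s^2 + 1)/(s^3 - 2*s^2)

Apply the Laplace transform to the equation.
With L{y'} = sY - y(0) = sY - (-1): the LHS transforms to (s - 2)Y - (-1).
The right side is L{t} = s^(-2).
So (s - 2)Y = s^(-2) + (-1).
Solve for Y(s) and write it as one ratio of polynomials.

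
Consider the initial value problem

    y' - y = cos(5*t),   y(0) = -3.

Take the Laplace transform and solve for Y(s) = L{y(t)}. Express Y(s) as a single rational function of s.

Laplace-transform each side.
With L{y'} = sY - y(0) = sY - (-3): the LHS transforms to (s - 1)Y - (-3).
The right side is L{cos(5*t)} = s/(s^2 + 25).
So (s - 1)Y = s/(s^2 + 25) + (-3).
Divide through and combine into a single rational function.

Y(s) = (-3*s^2 + s - 75)/(s^3 - s^2 + 25*s - 25)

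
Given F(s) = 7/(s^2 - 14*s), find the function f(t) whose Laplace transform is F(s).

Rewrite the denominator: s^2 - 14*s = (s - 7)^2 - 49.
The form in (s - 7) signals a first-shifting-theorem factor e^(7t).
Since L{sinh(7t)} = 7/(s^2 - 49), the inverse is e^(7*t)*sinh(7*t).

f(t) = exp(7*t)*sinh(7*t)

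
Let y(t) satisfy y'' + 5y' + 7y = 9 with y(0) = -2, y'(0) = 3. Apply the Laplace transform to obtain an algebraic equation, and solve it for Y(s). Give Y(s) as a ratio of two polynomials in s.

Apply the Laplace transform to the equation.
Using L{y''} = s^2 Y - s·y(0) - y'(0) and L{y'} = sY - y(0), with y(0) = -2, y'(0) = 3, the left side becomes (s^2 + 5*s + 7)Y - (-2*s - 7).
The right side is L{9} = 9/s.
So (s^2 + 5*s + 7)Y = 9/s + (-2*s - 7).
Solve for Y(s) and write it as one ratio of polynomials.

Y(s) = (-2*s^2 - 7*s + 9)/(s^3 + 5*s^2 + 7*s)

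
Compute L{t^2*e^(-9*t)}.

2/(s + 9)^3

L{e^(-9t)} = 1/(s + 9).
Then apply L{t^2·g(t)} = (-1)^2 d^2/ds^2[G(s)] with G(s) = 1/(s + 9):
differentiating 2 times and applying the sign gives 2/(s + 9)^3.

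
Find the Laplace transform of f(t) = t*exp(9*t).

L{e^(9t)} = 1/(s - 9).
Then apply L{t·g(t)} = -d/ds[G(s)] with G(s) = 1/(s - 9):
differentiating 1 time and applying the sign gives (s - 9)^(-2).

(s - 9)^(-2)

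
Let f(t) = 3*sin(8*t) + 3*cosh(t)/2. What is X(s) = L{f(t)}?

X(s) = 3*s/(2*(s^2 - 1)) + 24/(s^2 + 64)

Apply the Laplace transform termwise.
(3/2)·[L{cosh(t)} = s/(s^2 - 1)]; (3)·[L{sin(8t)} = 8/(s^2 + 64)].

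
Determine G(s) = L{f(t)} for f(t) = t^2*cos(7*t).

L{cos(7t)} = s/(s^2 + 49).
Then apply L{t^2·g(t)} = (-1)^2 d^2/ds^2[H(s)] with H(s) = s/(s^2 + 49):
differentiating 2 times and applying the sign gives 2*s*(s^2 - 147)/(s^2 + 49)^3.

G(s) = 2*s*(s^2 - 147)/(s^2 + 49)^3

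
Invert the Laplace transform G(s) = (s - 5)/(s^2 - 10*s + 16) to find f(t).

f(t) = exp(5*t)*cosh(3*t)

Rewrite the denominator: s^2 - 10*s + 16 = (s - 5)^2 - 9.
The form in (s - 5) signals a first-shifting-theorem factor e^(5t).
Since L{cosh(3t)} = s/(s^2 - 9), the inverse is exp(5*t)*cosh(3*t).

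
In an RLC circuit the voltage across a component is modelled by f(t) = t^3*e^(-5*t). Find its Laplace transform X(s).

X(s) = 6/(s + 5)^4

L{t^3} = 3!/s^4 = 6/s^4.
By the first shifting theorem, multiplying by e^(-5t) replaces s with s + 5.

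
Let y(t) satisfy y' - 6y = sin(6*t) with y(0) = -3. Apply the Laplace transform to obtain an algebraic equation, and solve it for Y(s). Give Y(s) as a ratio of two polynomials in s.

Y(s) = (-3*s^2 - 102)/(s^3 - 6*s^2 + 36*s - 216)

Take the Laplace transform of both sides.
With L{y'} = sY - y(0) = sY - (-3): the LHS transforms to (s - 6)Y - (-3).
The right side is L{sin(6*t)} = 6/(s^2 + 36).
So (s - 6)Y = 6/(s^2 + 36) + (-3).
Divide through and combine into a single rational function.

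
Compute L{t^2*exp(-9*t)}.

L{e^(-9t)} = 1/(s + 9).
Then apply L{t^2·g(t)} = (-1)^2 d^2/ds^2[G(s)] with G(s) = 1/(s + 9):
differentiating 2 times and applying the sign gives 2/(s + 9)^3.

2/(s + 9)^3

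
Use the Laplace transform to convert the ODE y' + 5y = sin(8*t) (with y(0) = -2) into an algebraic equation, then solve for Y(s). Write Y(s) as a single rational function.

Y(s) = (-2*s^2 - 120)/(s^3 + 5*s^2 + 64*s + 320)

Transform both sides with L{·}.
The derivative rules (L{y'} = sY - y(0) = sY - (-2)) turn the left side into (s + 5)Y - (-2).
The right side is L{sin(8*t)} = 8/(s^2 + 64).
So (s + 5)Y = 8/(s^2 + 64) + (-2).
Solve for Y(s) and write it as one ratio of polynomials.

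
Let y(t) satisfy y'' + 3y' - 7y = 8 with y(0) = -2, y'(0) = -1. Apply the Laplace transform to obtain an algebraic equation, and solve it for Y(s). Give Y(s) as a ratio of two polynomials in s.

Transform both sides with L{·}.
The derivative rules (L{y''} = s^2 Y - s·y(0) - y'(0) and L{y'} = sY - y(0), with y(0) = -2, y'(0) = -1) turn the left side into (s^2 + 3*s - 7)Y - (-2*s - 7).
The right side is L{8} = 8/s.
So (s^2 + 3*s - 7)Y = 8/s + (-2*s - 7).
Divide through and combine into a single rational function.

Y(s) = (-2*s^2 - 7*s + 8)/(s^3 + 3*s^2 - 7*s)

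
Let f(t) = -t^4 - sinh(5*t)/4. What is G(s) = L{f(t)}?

G(s) = -5/(4*(s^2 - 25)) - 24/s^5

The transform is linear, so treat each term independently.
(-1/4)·[L{sinh(5t)} = 5/(s^2 - 25)]; (-1)·[L{t^4} = 4!/s^5 = 24/s^5].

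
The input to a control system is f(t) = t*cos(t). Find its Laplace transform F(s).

L{cos(t)} = s/(s^2 + 1).
Then apply L{t·g(t)} = -d/ds[G(s)] with G(s) = s/(s^2 + 1):
differentiating 1 time and applying the sign gives (s - 1)*(s + 1)/(s^2 + 1)^2.

F(s) = (s - 1)*(s + 1)/(s^2 + 1)^2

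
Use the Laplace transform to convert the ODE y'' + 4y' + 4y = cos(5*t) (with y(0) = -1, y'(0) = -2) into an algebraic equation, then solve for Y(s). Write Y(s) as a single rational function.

Y(s) = (-s^3 - 6*s^2 - 24*s - 150)/(s^4 + 4*s^3 + 29*s^2 + 100*s + 100)

Laplace-transform each side.
With L{y''} = s^2 Y - s·y(0) - y'(0) and L{y'} = sY - y(0), with y(0) = -1, y'(0) = -2: the LHS transforms to (s^2 + 4*s + 4)Y - (-s - 6).
The right side is L{cos(5*t)} = s/(s^2 + 25).
So (s^2 + 4*s + 4)Y = s/(s^2 + 25) + (-s - 6).
Divide through and combine into a single rational function.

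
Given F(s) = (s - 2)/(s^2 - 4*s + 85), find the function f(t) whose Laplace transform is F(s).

Rewrite the denominator: s^2 - 4*s + 85 = (s - 2)^2 + 81.
The form in (s - 2) signals a first-shifting-theorem factor e^(2t).
Since L{cos(9t)} = s/(s^2 + 81), the inverse is e^(2*t)*cos(9*t).

f(t) = exp(2*t)*cos(9*t)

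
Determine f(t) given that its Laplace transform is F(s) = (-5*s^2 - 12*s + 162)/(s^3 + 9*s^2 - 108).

f(t) = -6*t*exp(-6*t) + exp(3*t) - 6*exp(-6*t)

Factor the denominator: s^3 + 9*s^2 - 108 = (s - 3)*(s + 6)^2.
Partial fraction decomposition gives [-6/(s + 6)] + [-6/(s + 6)^2] + [1/(s - 3)].
Invert each term: -6/(s + 6) ↔ -6e^(-6t); -6/(s + 6)^2 ↔ -6t·e^(-6t); 1/(s - 3) ↔ e^(3t).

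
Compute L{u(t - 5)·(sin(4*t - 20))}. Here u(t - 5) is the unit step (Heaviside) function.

By the second shifting theorem, L{u(t - c)·g(t - c)} = e^(-cs)·G(s) with c = 5 and G(s) = L{g(t)}.
L{sin(4t)} = 4/(s^2 + 16).

4*exp(-5*s)/(s^2 + 16)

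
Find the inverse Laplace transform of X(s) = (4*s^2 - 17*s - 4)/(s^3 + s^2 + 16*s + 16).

-5*sin(4*t) + 3*cos(4*t) + exp(-t)

Factor the denominator: s^3 + s^2 + 16*s + 16 = (s + 1)*(s^2 + 16).
Partial fraction decomposition gives [1/(s + 1)] + [3*s/(s^2 + 16)] + [-20/(s^2 + 16)].
Invert each term: 1/(s + 1) ↔ e^(-t); 3·s/(s^2 + 16) ↔ 3cos(4t); -5·4/(s^2 + 16) ↔ -5sin(4t).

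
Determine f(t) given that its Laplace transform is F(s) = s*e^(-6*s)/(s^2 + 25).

f(t) = Heaviside(t - 6)*(cos(5*t - 30))

The factor e^(-6s) signals a time shift by c = 6 (second shifting theorem).
L{cos(5t)} = s/(s^2 + 25), so L^-1{s/(s^2 + 25)} = cos(5*t).
Hence the inverse is u(t - 6) times that function evaluated at t - 6.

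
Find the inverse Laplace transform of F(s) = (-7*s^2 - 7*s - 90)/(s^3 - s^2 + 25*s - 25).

Factor the denominator: s^3 - s^2 + 25*s - 25 = (s - 1)*(s^2 + 25).
Partial fraction decomposition gives [-4/(s - 1)] + [-3*s/(s^2 + 25)] + [-10/(s^2 + 25)].
Invert each term: -4/(s - 1) ↔ -4e^(t); -3·s/(s^2 + 25) ↔ -3cos(5t); -2·5/(s^2 + 25) ↔ -2sin(5t).

-4*exp(t) - 2*sin(5*t) - 3*cos(5*t)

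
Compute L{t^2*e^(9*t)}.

2/(s - 9)^3

L{e^(9t)} = 1/(s - 9).
Then apply L{t^2·g(t)} = (-1)^2 d^2/ds^2[G(s)] with G(s) = 1/(s - 9):
differentiating 2 times and applying the sign gives 2/(s - 9)^3.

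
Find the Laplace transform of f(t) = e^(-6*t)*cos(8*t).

L{cos(8t)} = s/(s^2 + 64).
By the first shifting theorem, multiplying by e^(-6t) replaces s with s + 6.

(s + 6)/((s + 6)^2 + 64)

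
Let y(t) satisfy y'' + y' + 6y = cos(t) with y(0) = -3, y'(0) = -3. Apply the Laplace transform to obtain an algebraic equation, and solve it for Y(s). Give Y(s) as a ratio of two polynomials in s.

Y(s) = (-3*s^3 - 6*s^2 - 2*s - 6)/(s^4 + s^3 + 7*s^2 + s + 6)

Transform both sides with L{·}.
With L{y''} = s^2 Y - s·y(0) - y'(0) and L{y'} = sY - y(0), with y(0) = -3, y'(0) = -3: the LHS transforms to (s^2 + s + 6)Y - (-3*s - 6).
The right side is L{cos(t)} = s/(s^2 + 1).
So (s^2 + s + 6)Y = s/(s^2 + 1) + (-3*s - 6).
Isolate Y and clear denominators.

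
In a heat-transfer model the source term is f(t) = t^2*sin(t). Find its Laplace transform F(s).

L{sin(t)} = 1/(s^2 + 1).
Then apply L{t^2·g(t)} = (-1)^2 d^2/ds^2[G(s)] with G(s) = 1/(s^2 + 1):
differentiating 2 times and applying the sign gives 2*(3*s^2 - 1)/(s^2 + 1)^3.

F(s) = 2*(3*s^2 - 1)/(s^2 + 1)^3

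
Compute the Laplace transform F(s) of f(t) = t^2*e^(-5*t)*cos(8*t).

L{cos(8t)} = s/(s^2 + 64).
Multiplying by e^(-5t) shifts s → s + 5, so L{e^(-5*t)*cos(8*t)} = (s + 5)/((s + 5)^2 + 64).
Then apply L{t^2·g(t)} = (-1)^2 d^2/ds^2[G(s)] with G(s) = (s + 5)/((s + 5)^2 + 64):
differentiating 2 times and applying the sign gives 2*(s + 5)*(s^2 + 10*s - 167)/(s^2 + 10*s + 89)^3.

F(s) = 2*(s + 5)*(s^2 + 10*s - 167)/(s^2 + 10*s + 89)^3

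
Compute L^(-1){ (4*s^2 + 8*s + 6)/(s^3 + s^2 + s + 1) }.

5*sin(t) + 3*cos(t) + exp(-t)

Factor the denominator: s^3 + s^2 + s + 1 = (s + 1)*(s^2 + 1).
Partial fraction decomposition gives [1/(s + 1)] + [3*s/(s^2 + 1)] + [5/(s^2 + 1)].
Invert each term: 1/(s + 1) ↔ e^(-t); 3·s/(s^2 + 1) ↔ 3cos(t); 5·1/(s^2 + 1) ↔ 5sin(t).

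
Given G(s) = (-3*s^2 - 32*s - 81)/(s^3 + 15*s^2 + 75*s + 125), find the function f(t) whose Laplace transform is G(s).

f(t) = 2*t^2*exp(-5*t) - 2*t*exp(-5*t) - 3*exp(-5*t)

Factor the denominator: s^3 + 15*s^2 + 75*s + 125 = (s + 5)^3.
Partial fraction decomposition gives [-3/(s + 5)] + [-2/(s + 5)^2] + [4/(s + 5)^3].
Invert each term: -3/(s + 5) ↔ -3e^(-5t); -2/(s + 5)^2 ↔ -2t·e^(-5t); 4/(s + 5)^3 ↔ (2)t^2·e^(-5t).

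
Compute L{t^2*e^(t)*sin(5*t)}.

10*(3*s^2 - 6*s - 22)/(s^2 - 2*s + 26)^3

L{sin(5t)} = 5/(s^2 + 25).
Multiplying by e^(t) shifts s → s - 1, so L{e^(t)*sin(5*t)} = 5/((s - 1)^2 + 25).
Then apply L{t^2·g(t)} = (-1)^2 d^2/ds^2[G(s)] with G(s) = 5/((s - 1)^2 + 25):
differentiating 2 times and applying the sign gives 10*(3*s^2 - 6*s - 22)/(s^2 - 2*s + 26)^3.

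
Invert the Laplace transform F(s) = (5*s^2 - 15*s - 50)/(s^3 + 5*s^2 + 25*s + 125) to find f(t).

Factor the denominator: s^3 + 5*s^2 + 25*s + 125 = (s + 5)*(s^2 + 25).
Partial fraction decomposition gives [3/(s + 5)] + [2*s/(s^2 + 25)] + [-25/(s^2 + 25)].
Invert each term: 3/(s + 5) ↔ 3e^(-5t); 2·s/(s^2 + 25) ↔ 2cos(5t); -5·5/(s^2 + 25) ↔ -5sin(5t).

f(t) = -5*sin(5*t) + 2*cos(5*t) + 3*exp(-5*t)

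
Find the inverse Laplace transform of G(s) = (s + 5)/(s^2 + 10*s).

exp(-5*t)*cosh(5*t)

Rewrite the denominator: s^2 + 10*s = (s + 5)^2 - 25.
The form in (s + 5) signals a first-shifting-theorem factor e^(-5t).
Since L{cosh(5t)} = s/(s^2 - 25), the inverse is e^(-5*t)*cosh(5*t).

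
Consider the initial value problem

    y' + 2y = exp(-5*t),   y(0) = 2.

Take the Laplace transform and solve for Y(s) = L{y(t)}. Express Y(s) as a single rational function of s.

Apply the Laplace transform to the equation.
With L{y'} = sY - y(0) = sY - 2: the LHS transforms to (s + 2)Y - (2).
The right side is L{exp(-5*t)} = 1/(s + 5).
So (s + 2)Y = 1/(s + 5) + (2).
Solve for Y(s) and write it as one ratio of polynomials.

Y(s) = (2*s + 11)/(s^2 + 7*s + 10)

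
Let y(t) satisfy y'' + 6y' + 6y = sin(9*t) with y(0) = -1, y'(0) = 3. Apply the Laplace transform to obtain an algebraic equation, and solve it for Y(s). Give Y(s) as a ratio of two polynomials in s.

Apply the Laplace transform to the equation.
Using L{y''} = s^2 Y - s·y(0) - y'(0) and L{y'} = sY - y(0), with y(0) = -1, y'(0) = 3, the left side becomes (s^2 + 6*s + 6)Y - (-s - 3).
The right side is L{sin(9*t)} = 9/(s^2 + 81).
So (s^2 + 6*s + 6)Y = 9/(s^2 + 81) + (-s - 3).
Solve for Y(s) and write it as one ratio of polynomials.

Y(s) = (-s^3 - 3*s^2 - 81*s - 234)/(s^4 + 6*s^3 + 87*s^2 + 486*s + 486)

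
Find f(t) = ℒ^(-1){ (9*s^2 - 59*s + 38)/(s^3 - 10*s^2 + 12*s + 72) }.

Factor the denominator: s^3 - 10*s^2 + 12*s + 72 = (s - 6)^2*(s + 2).
Partial fraction decomposition gives [6/(s - 6)] + [(s - 6)^(-2)] + [3/(s + 2)].
Invert each term: 6/(s - 6) ↔ 6e^(6t); 1/(s - 6)^2 ↔ t·e^(6t); 3/(s + 2) ↔ 3e^(-2t).

f(t) = t*exp(6*t) + 6*exp(6*t) + 3*exp(-2*t)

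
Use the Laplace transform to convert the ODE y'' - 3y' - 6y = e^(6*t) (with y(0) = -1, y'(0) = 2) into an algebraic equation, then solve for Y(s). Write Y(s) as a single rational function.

Y(s) = (-s^2 + 11*s - 29)/(s^3 - 9*s^2 + 12*s + 36)

Transform both sides with L{·}.
Using L{y''} = s^2 Y - s·y(0) - y'(0) and L{y'} = sY - y(0), with y(0) = -1, y'(0) = 2, the left side becomes (s^2 - 3*s - 6)Y - (-s + 5).
The right side is L{e^(6*t)} = 1/(s - 6).
So (s^2 - 3*s - 6)Y = 1/(s - 6) + (-s + 5).
Divide through and combine into a single rational function.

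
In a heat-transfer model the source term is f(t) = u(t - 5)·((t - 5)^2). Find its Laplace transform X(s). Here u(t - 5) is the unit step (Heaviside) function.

X(s) = 2*exp(-5*s)/s^3

By the second shifting theorem, L{u(t - c)·g(t - c)} = e^(-cs)·G(s) with c = 5 and G(s) = L{g(t)}.
L{t^2} = 2!/s^3 = 2/s^3.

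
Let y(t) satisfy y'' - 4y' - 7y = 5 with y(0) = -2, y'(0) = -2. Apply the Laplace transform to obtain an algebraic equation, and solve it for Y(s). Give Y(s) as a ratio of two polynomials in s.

Laplace-transform each side.
The derivative rules (L{y''} = s^2 Y - s·y(0) - y'(0) and L{y'} = sY - y(0), with y(0) = -2, y'(0) = -2) turn the left side into (s^2 - 4*s - 7)Y - (-2*s + 6).
The right side is L{5} = 5/s.
So (s^2 - 4*s - 7)Y = 5/s + (-2*s + 6).
Solve for Y(s) and write it as one ratio of polynomials.

Y(s) = (-2*s^2 + 6*s + 5)/(s^3 - 4*s^2 - 7*s)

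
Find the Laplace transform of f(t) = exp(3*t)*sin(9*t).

L{sin(9t)} = 9/(s^2 + 81).
By the first shifting theorem, multiplying by e^(3t) replaces s with s - 3.

9/((s - 3)^2 + 81)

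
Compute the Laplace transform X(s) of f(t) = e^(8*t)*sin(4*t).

X(s) = 4/((s - 8)^2 + 16)

L{sin(4t)} = 4/(s^2 + 16).
By the first shifting theorem, multiplying by e^(8t) replaces s with s - 8.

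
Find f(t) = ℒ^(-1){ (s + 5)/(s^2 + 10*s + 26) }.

f(t) = exp(-5*t)*cos(t)

Rewrite the denominator: s^2 + 10*s + 26 = (s + 5)^2 + 1.
The form in (s + 5) signals a first-shifting-theorem factor e^(-5t).
Since L{cos(t)} = s/(s^2 + 1), the inverse is exp(-5*t)*cos(t).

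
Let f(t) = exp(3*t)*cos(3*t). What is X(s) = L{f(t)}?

L{cos(3t)} = s/(s^2 + 9).
By the first shifting theorem, multiplying by e^(3t) replaces s with s - 3.

X(s) = (s - 3)/((s - 3)^2 + 9)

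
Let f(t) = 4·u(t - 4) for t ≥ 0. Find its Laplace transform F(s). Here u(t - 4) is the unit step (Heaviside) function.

By the second shifting theorem, L{u(t - c)·g(t - c)} = e^(-cs)·G(s) with c = 4 and G(s) = L{g(t)}.
L{4} = 4/s.

F(s) = 4*exp(-4*s)/s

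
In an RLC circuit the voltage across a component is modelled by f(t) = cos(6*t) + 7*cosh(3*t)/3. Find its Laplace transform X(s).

Apply the Laplace transform termwise.
(7/3)·[L{cosh(3t)} = s/(s^2 - 9)]; L{cos(6t)} = s/(s^2 + 36).

X(s) = s/(s^2 + 36) + 7*s/(3*(s^2 - 9))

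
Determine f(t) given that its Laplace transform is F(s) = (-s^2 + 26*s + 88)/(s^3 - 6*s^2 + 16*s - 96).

Factor the denominator: s^3 - 6*s^2 + 16*s - 96 = (s - 6)*(s^2 + 16).
Partial fraction decomposition gives [4/(s - 6)] + [-5*s/(s^2 + 16)] + [-4/(s^2 + 16)].
Invert each term: 4/(s - 6) ↔ 4e^(6t); -5·s/(s^2 + 16) ↔ -5cos(4t); -1·4/(s^2 + 16) ↔ -sin(4t).

f(t) = 4*exp(6*t) - sin(4*t) - 5*cos(4*t)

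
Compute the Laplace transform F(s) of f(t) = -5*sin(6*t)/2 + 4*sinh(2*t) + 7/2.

The transform is linear, so treat each term independently.
L{7/2} = (7/2)/s; (4)·[L{sinh(2t)} = 2/(s^2 - 4)]; (-5/2)·[L{sin(6t)} = 6/(s^2 + 36)].

F(s) = -15/(s^2 + 36) + 8/(s^2 - 4) + 7/(2*s)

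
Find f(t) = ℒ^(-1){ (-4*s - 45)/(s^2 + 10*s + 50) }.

f(t) = -5*exp(-5*t)*sin(5*t) - 4*exp(-5*t)*cos(5*t)

Complete the square in the denominator: s^2 + 10*s + 50 = (s + 5)^2 + 5^2.
Split the numerator to match: -4*s - 45 = -4·(s + 5) - 5·5.
Invert each term: -4·(s + 5)/((s + 5)^2 + 25) ↔ -4e^(-5t)cos(5t); -5·5/((s + 5)^2 + 25) ↔ -5e^(-5t)sin(5t).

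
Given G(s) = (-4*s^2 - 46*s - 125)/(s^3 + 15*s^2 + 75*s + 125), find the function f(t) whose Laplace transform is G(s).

Factor the denominator: s^3 + 15*s^2 + 75*s + 125 = (s + 5)^3.
Partial fraction decomposition gives [-4/(s + 5)] + [-6/(s + 5)^2] + [5/(s + 5)^3].
Invert each term: -4/(s + 5) ↔ -4e^(-5t); -6/(s + 5)^2 ↔ -6t·e^(-5t); 5/(s + 5)^3 ↔ (5/2)t^2·e^(-5t).

f(t) = 5*t^2*exp(-5*t)/2 - 6*t*exp(-5*t) - 4*exp(-5*t)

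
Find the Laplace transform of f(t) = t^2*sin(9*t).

L{sin(9t)} = 9/(s^2 + 81).
Then apply L{t^2·g(t)} = (-1)^2 d^2/ds^2[G(s)] with G(s) = 9/(s^2 + 81):
differentiating 2 times and applying the sign gives 54*(s^2 - 27)/(s^2 + 81)^3.

54*(s^2 - 27)/(s^2 + 81)^3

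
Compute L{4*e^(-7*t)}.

4/(s + 7)

L{4} = 4/s.
By the first shifting theorem, multiplying by e^(-7t) replaces s with s + 7.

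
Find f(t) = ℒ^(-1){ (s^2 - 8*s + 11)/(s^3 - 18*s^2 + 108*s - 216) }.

Factor the denominator: s^3 - 18*s^2 + 108*s - 216 = (s - 6)^3.
Partial fraction decomposition gives [1/(s - 6)] + [4/(s - 6)^2] + [-1/(s - 6)^3].
Invert each term: 1/(s - 6) ↔ e^(6t); 4/(s - 6)^2 ↔ 4t·e^(6t); -1/(s - 6)^3 ↔ (-1/2)t^2·e^(6t).

f(t) = -t^2*exp(6*t)/2 + 4*t*exp(6*t) + exp(6*t)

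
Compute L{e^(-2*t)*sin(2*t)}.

L{sin(2t)} = 2/(s^2 + 4).
By the first shifting theorem, multiplying by e^(-2t) replaces s with s + 2.

2/((s + 2)^2 + 4)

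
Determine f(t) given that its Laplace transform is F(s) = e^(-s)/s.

f(t) = Heaviside(t - 1)

The factor e^(-s) signals a time shift by c = 1 (second shifting theorem).
L{1} = 1/s, so L^-1{1/s} = 1.
Hence the inverse is u(t - 1) times that function evaluated at t - 1.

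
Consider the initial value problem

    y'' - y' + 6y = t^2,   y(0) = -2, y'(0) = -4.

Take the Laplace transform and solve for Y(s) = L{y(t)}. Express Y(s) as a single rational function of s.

Take the Laplace transform of both sides.
The derivative rules (L{y''} = s^2 Y - s·y(0) - y'(0) and L{y'} = sY - y(0), with y(0) = -2, y'(0) = -4) turn the left side into (s^2 - s + 6)Y - (-2*s - 2).
The right side is L{t^2} = 2/s^3.
So (s^2 - s + 6)Y = 2/s^3 + (-2*s - 2).
Solve for Y(s) and write it as one ratio of polynomials.

Y(s) = (-2*s^4 - 2*s^3 + 2)/(s^5 - s^4 + 6*s^3)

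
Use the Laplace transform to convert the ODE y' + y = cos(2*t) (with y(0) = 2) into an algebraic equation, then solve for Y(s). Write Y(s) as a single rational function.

Take the Laplace transform of both sides.
The derivative rules (L{y'} = sY - y(0) = sY - 2) turn the left side into (s + 1)Y - (2).
The right side is L{cos(2*t)} = s/(s^2 + 4).
So (s + 1)Y = s/(s^2 + 4) + (2).
Divide through and combine into a single rational function.

Y(s) = (2*s^2 + s + 8)/(s^3 + s^2 + 4*s + 4)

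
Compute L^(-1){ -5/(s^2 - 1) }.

-5*sinh(t)

Since L{sinh(t)} = 1/(s^2 - 1), the inverse is sinh(t), scaled by -5.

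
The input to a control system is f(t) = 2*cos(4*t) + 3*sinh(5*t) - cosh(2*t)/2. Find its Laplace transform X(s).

X(s) = 2*s/(s^2 + 16) - s/(2*(s^2 - 4)) + 15/(s^2 - 25)

By linearity of the Laplace transform, transform each term separately.
(2)·[L{cos(4t)} = s/(s^2 + 16)]; (3)·[L{sinh(5t)} = 5/(s^2 - 25)]; (-1/2)·[L{cosh(2t)} = s/(s^2 - 4)].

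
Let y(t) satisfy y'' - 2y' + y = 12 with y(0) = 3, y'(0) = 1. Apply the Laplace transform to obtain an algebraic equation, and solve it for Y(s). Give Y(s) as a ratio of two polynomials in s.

Apply the Laplace transform to the equation.
With L{y''} = s^2 Y - s·y(0) - y'(0) and L{y'} = sY - y(0), with y(0) = 3, y'(0) = 1: the LHS transforms to (s^2 - 2*s + 1)Y - (3*s - 5).
The right side is L{12} = 12/s.
So (s^2 - 2*s + 1)Y = 12/s + (3*s - 5).
Isolate Y and clear denominators.

Y(s) = (3*s^2 - 5*s + 12)/(s^3 - 2*s^2 + s)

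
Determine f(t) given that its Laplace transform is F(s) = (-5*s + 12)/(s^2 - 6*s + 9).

Factor the denominator: s^2 - 6*s + 9 = (s - 3)^2.
Partial fraction decomposition gives [-5/(s - 3)] + [-3/(s - 3)^2].
Invert each term: -5/(s - 3) ↔ -5e^(3t); -3/(s - 3)^2 ↔ -3t·e^(3t).

f(t) = -3*t*exp(3*t) - 5*exp(3*t)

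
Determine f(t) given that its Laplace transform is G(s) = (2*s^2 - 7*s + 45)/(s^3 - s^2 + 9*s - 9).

Factor the denominator: s^3 - s^2 + 9*s - 9 = (s - 1)*(s^2 + 9).
Partial fraction decomposition gives [4/(s - 1)] + [-2*s/(s^2 + 9)] + [-9/(s^2 + 9)].
Invert each term: 4/(s - 1) ↔ 4e^(t); -2·s/(s^2 + 9) ↔ -2cos(3t); -3·3/(s^2 + 9) ↔ -3sin(3t).

f(t) = 4*exp(t) - 3*sin(3*t) - 2*cos(3*t)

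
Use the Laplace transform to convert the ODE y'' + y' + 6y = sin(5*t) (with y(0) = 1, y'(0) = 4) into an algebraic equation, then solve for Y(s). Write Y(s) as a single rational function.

Y(s) = (s^3 + 5*s^2 + 25*s + 130)/(s^4 + s^3 + 31*s^2 + 25*s + 150)

Transform both sides with L{·}.
The derivative rules (L{y''} = s^2 Y - s·y(0) - y'(0) and L{y'} = sY - y(0), with y(0) = 1, y'(0) = 4) turn the left side into (s^2 + s + 6)Y - (s + 5).
The right side is L{sin(5*t)} = 5/(s^2 + 25).
So (s^2 + s + 6)Y = 5/(s^2 + 25) + (s + 5).
Divide through and combine into a single rational function.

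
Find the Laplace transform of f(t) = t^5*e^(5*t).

L{t^5} = 5!/s^6 = 120/s^6.
By the first shifting theorem, multiplying by e^(5t) replaces s with s - 5.

120/(s - 5)^6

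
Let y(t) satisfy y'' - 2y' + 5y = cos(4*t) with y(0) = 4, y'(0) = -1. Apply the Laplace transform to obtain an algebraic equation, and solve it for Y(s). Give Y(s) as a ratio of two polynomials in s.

Y(s) = (4*s^3 - 9*s^2 + 65*s - 144)/(s^4 - 2*s^3 + 21*s^2 - 32*s + 80)

Laplace-transform each side.
With L{y''} = s^2 Y - s·y(0) - y'(0) and L{y'} = sY - y(0), with y(0) = 4, y'(0) = -1: the LHS transforms to (s^2 - 2*s + 5)Y - (4*s - 9).
The right side is L{cos(4*t)} = s/(s^2 + 16).
So (s^2 - 2*s + 5)Y = s/(s^2 + 16) + (4*s - 9).
Isolate Y and clear denominators.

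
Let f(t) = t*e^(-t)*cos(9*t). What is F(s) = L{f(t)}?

F(s) = (s - 8)*(s + 10)/(s^2 + 2*s + 82)^2

L{cos(9t)} = s/(s^2 + 81).
Multiplying by e^(-t) shifts s → s + 1, so L{e^(-t)*cos(9*t)} = (s + 1)/((s + 1)^2 + 81).
Then apply L{t·g(t)} = -d/ds[G(s)] with G(s) = (s + 1)/((s + 1)^2 + 81):
differentiating 1 time and applying the sign gives (s - 8)*(s + 10)/(s^2 + 2*s + 82)^2.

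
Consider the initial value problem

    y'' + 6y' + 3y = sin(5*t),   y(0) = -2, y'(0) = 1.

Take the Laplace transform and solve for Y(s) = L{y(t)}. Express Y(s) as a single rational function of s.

Take the Laplace transform of both sides.
Using L{y''} = s^2 Y - s·y(0) - y'(0) and L{y'} = sY - y(0), with y(0) = -2, y'(0) = 1, the left side becomes (s^2 + 6*s + 3)Y - (-2*s - 11).
The right side is L{sin(5*t)} = 5/(s^2 + 25).
So (s^2 + 6*s + 3)Y = 5/(s^2 + 25) + (-2*s - 11).
Divide through and combine into a single rational function.

Y(s) = (-2*s^3 - 11*s^2 - 50*s - 270)/(s^4 + 6*s^3 + 28*s^2 + 150*s + 75)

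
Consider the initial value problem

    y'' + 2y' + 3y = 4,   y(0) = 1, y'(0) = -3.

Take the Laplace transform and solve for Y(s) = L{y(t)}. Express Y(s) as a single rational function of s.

Y(s) = (s^2 - s + 4)/(s^3 + 2*s^2 + 3*s)

Laplace-transform each side.
With L{y''} = s^2 Y - s·y(0) - y'(0) and L{y'} = sY - y(0), with y(0) = 1, y'(0) = -3: the LHS transforms to (s^2 + 2*s + 3)Y - (s - 1).
The right side is L{4} = 4/s.
So (s^2 + 2*s + 3)Y = 4/s + (s - 1).
Isolate Y and clear denominators.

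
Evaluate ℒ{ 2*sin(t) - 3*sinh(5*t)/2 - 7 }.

Apply the Laplace transform termwise.
(-3/2)·[L{sinh(5t)} = 5/(s^2 - 25)]; L{-7} = -7/s; (2)·[L{sin(t)} = 1/(s^2 + 1)].

2/(s^2 + 1) - 15/(2*(s^2 - 25)) - 7/s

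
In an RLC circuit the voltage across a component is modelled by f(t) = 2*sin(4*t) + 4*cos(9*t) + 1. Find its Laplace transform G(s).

By linearity of the Laplace transform, transform each term separately.
L{1} = 1/s; (2)·[L{sin(4t)} = 4/(s^2 + 16)]; (4)·[L{cos(9t)} = s/(s^2 + 81)].

G(s) = 4*s/(s^2 + 81) + 8/(s^2 + 16) + 1/s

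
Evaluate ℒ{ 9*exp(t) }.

L{9} = 9/s.
By the first shifting theorem, multiplying by e^(t) replaces s with s - 1.

9/(s - 1)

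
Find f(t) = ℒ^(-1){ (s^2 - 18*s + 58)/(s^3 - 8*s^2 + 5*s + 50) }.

f(t) = -t*exp(5*t) - exp(5*t) + 2*exp(-2*t)

Factor the denominator: s^3 - 8*s^2 + 5*s + 50 = (s - 5)^2*(s + 2).
Partial fraction decomposition gives [-1/(s - 5)] + [-1/(s - 5)^2] + [2/(s + 2)].
Invert each term: -1/(s - 5) ↔ -e^(5t); -1/(s - 5)^2 ↔ -t·e^(5t); 2/(s + 2) ↔ 2e^(-2t).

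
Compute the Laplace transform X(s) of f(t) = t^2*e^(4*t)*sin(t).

X(s) = 2*(3*s^2 - 24*s + 47)/(s^2 - 8*s + 17)^3

L{sin(t)} = 1/(s^2 + 1).
Multiplying by e^(4t) shifts s → s - 4, so L{e^(4*t)*sin(t)} = 1/((s - 4)^2 + 1).
Then apply L{t^2·g(t)} = (-1)^2 d^2/ds^2[G(s)] with G(s) = 1/((s - 4)^2 + 1):
differentiating 2 times and applying the sign gives 2*(3*s^2 - 24*s + 47)/(s^2 - 8*s + 17)^3.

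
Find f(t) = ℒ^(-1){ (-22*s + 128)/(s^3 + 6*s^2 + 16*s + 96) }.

f(t) = 2*sin(4*t) - 5*cos(4*t) + 5*exp(-6*t)

Factor the denominator: s^3 + 6*s^2 + 16*s + 96 = (s + 6)*(s^2 + 16).
Partial fraction decomposition gives [5/(s + 6)] + [-5*s/(s^2 + 16)] + [8/(s^2 + 16)].
Invert each term: 5/(s + 6) ↔ 5e^(-6t); -5·s/(s^2 + 16) ↔ -5cos(4t); 2·4/(s^2 + 16) ↔ 2sin(4t).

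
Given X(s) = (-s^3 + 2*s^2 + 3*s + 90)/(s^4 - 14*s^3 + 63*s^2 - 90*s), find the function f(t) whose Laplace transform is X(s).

f(t) = -2*exp(6*t) - 3*exp(5*t) + 5*exp(3*t) - 1

Factor the denominator: s^4 - 14*s^3 + 63*s^2 - 90*s = s*(s - 6)*(s - 5)*(s - 3).
Partial fraction decomposition gives [-2/(s - 6)] + [-1/s] + [5/(s - 3)] + [-3/(s - 5)].
Invert each term: -2/(s - 6) ↔ -2e^(6t); -1/(s - 0) ↔ -e^(0t); 5/(s - 3) ↔ 5e^(3t); -3/(s - 5) ↔ -3e^(5t).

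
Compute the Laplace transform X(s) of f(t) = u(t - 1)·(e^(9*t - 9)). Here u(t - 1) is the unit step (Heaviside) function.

By the second shifting theorem, L{u(t - c)·g(t - c)} = e^(-cs)·G(s) with c = 1 and G(s) = L{g(t)}.
L{e^(9t)} = 1/(s - 9).

X(s) = exp(-s)/(s - 9)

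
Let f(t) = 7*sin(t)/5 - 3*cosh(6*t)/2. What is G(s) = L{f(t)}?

The transform is linear, so treat each term independently.
(7/5)·[L{sin(t)} = 1/(s^2 + 1)]; (-3/2)·[L{cosh(6t)} = s/(s^2 - 36)].

G(s) = -3*s/(2*(s^2 - 36)) + 7/(5*(s^2 + 1))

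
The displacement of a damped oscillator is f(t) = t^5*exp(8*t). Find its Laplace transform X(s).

X(s) = 120/(s - 8)^6

L{t^5} = 5!/s^6 = 120/s^6.
By the first shifting theorem, multiplying by e^(8t) replaces s with s - 8.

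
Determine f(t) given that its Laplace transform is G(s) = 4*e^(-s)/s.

f(t) = Heaviside(t - 1)*(4)

The factor e^(-s) signals a time shift by c = 1 (second shifting theorem).
L{4} = 4/s, so L^-1{4/s} = 4.
Hence the inverse is u(t - 1) times that function evaluated at t - 1.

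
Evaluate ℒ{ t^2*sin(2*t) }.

4*(3*s^2 - 4)/(s^2 + 4)^3

L{sin(2t)} = 2/(s^2 + 4).
Then apply L{t^2·g(t)} = (-1)^2 d^2/ds^2[G(s)] with G(s) = 2/(s^2 + 4):
differentiating 2 times and applying the sign gives 4*(3*s^2 - 4)/(s^2 + 4)^3.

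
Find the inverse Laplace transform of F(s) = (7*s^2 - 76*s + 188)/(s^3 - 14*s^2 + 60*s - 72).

-4*t*exp(6*t) + 3*exp(6*t) + 4*exp(2*t)

Factor the denominator: s^3 - 14*s^2 + 60*s - 72 = (s - 6)^2*(s - 2).
Partial fraction decomposition gives [3/(s - 6)] + [-4/(s - 6)^2] + [4/(s - 2)].
Invert each term: 3/(s - 6) ↔ 3e^(6t); -4/(s - 6)^2 ↔ -4t·e^(6t); 4/(s - 2) ↔ 4e^(2t).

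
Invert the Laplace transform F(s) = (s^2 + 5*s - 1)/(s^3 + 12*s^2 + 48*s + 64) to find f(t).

Factor the denominator: s^3 + 12*s^2 + 48*s + 64 = (s + 4)^3.
Partial fraction decomposition gives [1/(s + 4)] + [-3/(s + 4)^2] + [-5/(s + 4)^3].
Invert each term: 1/(s + 4) ↔ e^(-4t); -3/(s + 4)^2 ↔ -3t·e^(-4t); -5/(s + 4)^3 ↔ (-5/2)t^2·e^(-4t).

f(t) = -5*t^2*exp(-4*t)/2 - 3*t*exp(-4*t) + exp(-4*t)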